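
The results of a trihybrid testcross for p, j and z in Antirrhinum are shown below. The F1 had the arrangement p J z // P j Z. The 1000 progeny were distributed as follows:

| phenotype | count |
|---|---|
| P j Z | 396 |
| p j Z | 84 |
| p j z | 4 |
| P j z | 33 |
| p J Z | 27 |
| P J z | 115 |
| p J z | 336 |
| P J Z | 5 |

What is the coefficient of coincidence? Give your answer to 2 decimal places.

The two rarest classes, p j z and P J Z, are the double crossovers. Comparing them with the parentals, only the j allele has switched, so j is the middle locus and the order is p – j – z.
p–j: (199 + 9)/1000 = 0.2080; j–z: (60 + 9)/1000 = 0.0690.
Expected DCO frequency = 0.2080 × 0.0690 ≈ 0.01435; observed = 9/1000 ≈ 0.00900.
Coefficient of coincidence = 0.00900/0.01435 ≈ 0.63.

0.63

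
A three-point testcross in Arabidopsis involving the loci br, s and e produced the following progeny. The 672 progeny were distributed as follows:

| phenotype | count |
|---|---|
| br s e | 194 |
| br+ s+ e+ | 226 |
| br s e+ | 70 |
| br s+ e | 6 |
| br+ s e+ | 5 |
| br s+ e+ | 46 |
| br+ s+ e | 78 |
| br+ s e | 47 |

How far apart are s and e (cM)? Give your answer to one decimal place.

23.7 cM

The two most frequent reciprocal classes, br s e and br+ s+ e+, are the parental types, so the F1 was br s e / br+ s+ e+.
The two rarest classes, br s+ e and br+ s e+, are the double crossovers. Comparing them with the parentals, only the s allele has switched, so s is the middle locus and the order is br – s – e.
Crossovers in the s–e interval produce the single-crossover classes br s e+ and br+ s+ e (70 + 78 = 148) plus the double crossovers (11).
RF(s–e) = (148 + 11) / 672 = 159/672 = 0.2366 → 23.7 cM.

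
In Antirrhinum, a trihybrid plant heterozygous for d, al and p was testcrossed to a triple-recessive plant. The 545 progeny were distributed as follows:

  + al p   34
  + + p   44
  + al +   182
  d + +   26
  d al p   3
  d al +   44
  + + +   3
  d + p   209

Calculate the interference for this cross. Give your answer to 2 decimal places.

0.47

The two most frequent reciprocal classes, d + p and + al +, are the parental types, so the F1 was d + p / + al +.
The two rarest classes, d al p and + + +, are the double crossovers. Comparing them with the parentals, only the al allele has switched, so al is the middle locus and the order is p – al – d.
p–al: (60 + 6)/545 = 0.1211; al–d: (88 + 6)/545 = 0.1725.
Expected DCO frequency = 0.1211 × 0.1725 ≈ 0.02089; observed = 6/545 ≈ 0.01101.
Coefficient of coincidence = 0.01101/0.02089 ≈ 0.53; interference = 1 − 0.53 = 0.47.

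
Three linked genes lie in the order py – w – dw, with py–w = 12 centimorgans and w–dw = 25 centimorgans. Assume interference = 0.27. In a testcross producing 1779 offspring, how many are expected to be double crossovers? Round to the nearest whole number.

39

Map distances give recombination frequencies of 0.120 and 0.250 for the two intervals.
With interference 0.27 (so coincidence = 0.73), expected double-crossover frequency = 0.120 × 0.250 × 0.73 = 0.02190.
Expected number = 0.02190 × 1779 = 38.96 ≈ 39.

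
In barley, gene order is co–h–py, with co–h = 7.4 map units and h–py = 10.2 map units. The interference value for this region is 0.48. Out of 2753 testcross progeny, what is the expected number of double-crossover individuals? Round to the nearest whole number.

11

Map distances give recombination frequencies of 0.074 and 0.102 for the two intervals.
With interference 0.48 (so coincidence = 0.52), expected double-crossover frequency = 0.074 × 0.102 × 0.52 = 0.00392.
Expected number = 0.00392 × 2753 = 10.81 ≈ 11.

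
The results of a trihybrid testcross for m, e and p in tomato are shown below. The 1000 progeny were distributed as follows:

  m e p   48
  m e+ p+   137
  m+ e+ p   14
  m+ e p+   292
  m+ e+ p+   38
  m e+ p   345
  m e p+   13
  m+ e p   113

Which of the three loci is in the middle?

The two most frequent reciprocal classes, m+ e p+ and m e+ p, are the parental types, so the F1 was m+ e p+ / m e+ p.
The two rarest classes, m e p+ and m+ e+ p, are the double crossovers. Comparing them with the parentals, only the m allele has switched, so m is the middle locus and the order is p – m – e.

m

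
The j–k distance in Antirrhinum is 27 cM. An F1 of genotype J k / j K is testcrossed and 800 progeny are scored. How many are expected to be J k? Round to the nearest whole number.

292

A map distance of 27 cM corresponds to a recombination frequency of 0.270.
The F1 is J k / j K, so J k is a parental gamete class with expected frequency (1 − r)/2 = 0.730/2 = 0.3650.
Expected number = 0.3650 × 800 = 292.00 ≈ 292.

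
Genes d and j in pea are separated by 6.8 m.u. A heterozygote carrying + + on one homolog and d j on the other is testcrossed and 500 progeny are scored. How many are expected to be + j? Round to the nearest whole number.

17

A map distance of 6.8 m.u. corresponds to a recombination frequency of 0.068.
The F1 is + + / d j, so + j is a recombinant gamete class with expected frequency r/2 = 0.068/2 = 0.0340.
Expected number = 0.0340 × 500 = 17.00 ≈ 17.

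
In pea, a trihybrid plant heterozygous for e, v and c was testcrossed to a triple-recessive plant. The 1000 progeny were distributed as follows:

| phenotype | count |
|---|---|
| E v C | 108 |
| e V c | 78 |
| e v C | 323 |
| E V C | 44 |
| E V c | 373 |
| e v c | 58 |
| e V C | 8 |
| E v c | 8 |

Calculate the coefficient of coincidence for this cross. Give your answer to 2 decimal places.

The two most frequent reciprocal classes, E V c and e v C, are the parental types, so the F1 was E V c / e v C.
The two rarest classes, E v c and e V C, are the double crossovers. Comparing them with the parentals, only the v allele has switched, so v is the middle locus and the order is c – v – e.
c–v: (102 + 16)/1000 = 0.1180; v–e: (186 + 16)/1000 = 0.2020.
Expected DCO frequency = 0.1180 × 0.2020 ≈ 0.02384; observed = 16/1000 ≈ 0.01600.
Coefficient of coincidence = 0.01600/0.02384 ≈ 0.67.

0.67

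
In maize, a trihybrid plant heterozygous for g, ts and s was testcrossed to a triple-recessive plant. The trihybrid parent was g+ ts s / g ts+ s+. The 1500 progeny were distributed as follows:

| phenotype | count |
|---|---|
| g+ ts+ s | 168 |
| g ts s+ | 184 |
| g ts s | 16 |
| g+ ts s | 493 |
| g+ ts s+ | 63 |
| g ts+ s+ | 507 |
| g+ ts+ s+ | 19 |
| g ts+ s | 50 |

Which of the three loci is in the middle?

The two rarest classes, g ts s and g+ ts+ s+, are the double crossovers. Comparing them with the parentals, only the g allele has switched, so g is the middle locus and the order is s – g – ts.

g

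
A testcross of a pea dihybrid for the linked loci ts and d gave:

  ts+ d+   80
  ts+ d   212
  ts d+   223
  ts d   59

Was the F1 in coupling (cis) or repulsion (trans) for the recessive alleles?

The two most frequent classes are ts+ d (212) and ts d+ (223); these are the parental (non-recombinant) types.
So the F1 carried ts+ d on one chromosome and ts d+ on the other — the recessive alleles are on opposite chromosomes (trans / repulsion).

trans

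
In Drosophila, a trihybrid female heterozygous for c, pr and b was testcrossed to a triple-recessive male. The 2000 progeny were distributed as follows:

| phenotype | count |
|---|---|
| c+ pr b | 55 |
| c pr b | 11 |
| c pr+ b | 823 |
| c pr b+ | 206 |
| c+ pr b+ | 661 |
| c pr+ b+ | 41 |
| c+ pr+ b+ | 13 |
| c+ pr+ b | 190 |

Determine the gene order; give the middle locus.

The two most frequent reciprocal classes, c pr+ b and c+ pr b+, are the parental types, so the F1 was c pr+ b / c+ pr b+.
The two rarest classes, c pr b and c+ pr+ b+, are the double crossovers. Comparing them with the parentals, only the pr allele has switched, so pr is the middle locus and the order is c – pr – b.

pr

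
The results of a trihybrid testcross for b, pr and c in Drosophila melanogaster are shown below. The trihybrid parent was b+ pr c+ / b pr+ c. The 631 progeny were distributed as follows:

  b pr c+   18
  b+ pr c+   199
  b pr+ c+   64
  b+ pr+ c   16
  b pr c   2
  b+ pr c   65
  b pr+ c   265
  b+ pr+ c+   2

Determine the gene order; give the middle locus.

pr

The two rarest classes, b+ pr+ c+ and b pr c, are the double crossovers. Comparing them with the parentals, only the pr allele has switched, so pr is the middle locus and the order is c – pr – b.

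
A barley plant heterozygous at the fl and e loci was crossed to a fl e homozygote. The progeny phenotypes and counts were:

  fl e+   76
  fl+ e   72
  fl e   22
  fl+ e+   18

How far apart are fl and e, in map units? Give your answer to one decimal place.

21.3 map units

The two most frequent classes, fl+ e (72) and fl e+ (76), are the parental types, so the F1 was fl+ e / fl e+.
The recombinant classes are fl+ e+ and fl e: 18 + 22 = 40.
Recombination frequency = 40/188 = 0.2128 ≈ 21.3%, i.e. 21.3 map units.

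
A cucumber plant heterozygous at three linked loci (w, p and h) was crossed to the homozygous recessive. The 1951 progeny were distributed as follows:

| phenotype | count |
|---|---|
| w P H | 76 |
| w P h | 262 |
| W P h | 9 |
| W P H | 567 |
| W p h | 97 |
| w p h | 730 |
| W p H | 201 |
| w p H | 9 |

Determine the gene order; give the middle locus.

h

The two most frequent reciprocal classes, w p h and W P H, are the parental types, so the F1 was w p h / W P H.
The two rarest classes, w p H and W P h, are the double crossovers. Comparing them with the parentals, only the h allele has switched, so h is the middle locus and the order is p – h – w.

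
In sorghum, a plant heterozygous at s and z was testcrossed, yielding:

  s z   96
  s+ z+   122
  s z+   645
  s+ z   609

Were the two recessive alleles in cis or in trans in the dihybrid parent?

trans

The two most frequent classes are s+ z (609) and s z+ (645); these are the parental (non-recombinant) types.
So the F1 carried s+ z on one chromosome and s z+ on the other — the recessive alleles are on opposite chromosomes (trans / repulsion).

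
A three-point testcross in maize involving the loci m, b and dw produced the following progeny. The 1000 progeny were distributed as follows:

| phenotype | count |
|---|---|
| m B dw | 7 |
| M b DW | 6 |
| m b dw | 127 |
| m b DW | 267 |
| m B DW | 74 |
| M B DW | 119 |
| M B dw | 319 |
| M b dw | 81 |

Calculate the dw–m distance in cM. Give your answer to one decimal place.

The two most frequent reciprocal classes, M B dw and m b DW, are the parental types, so the F1 was M B dw / m b DW.
The two rarest classes, m B dw and M b DW, are the double crossovers. Comparing them with the parentals, only the m allele has switched, so m is the middle locus and the order is b – m – dw.
Crossovers in the m–dw interval produce the single-crossover classes M B DW and m b dw (119 + 127 = 246) plus the double crossovers (13).
RF(m–dw) = (246 + 13) / 1000 = 259/1000 = 0.2590 → 25.9 cM.

25.9 cM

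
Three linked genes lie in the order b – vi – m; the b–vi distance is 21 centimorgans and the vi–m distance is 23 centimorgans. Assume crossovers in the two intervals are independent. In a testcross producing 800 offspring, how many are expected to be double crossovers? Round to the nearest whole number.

Map distances give recombination frequencies of 0.210 and 0.230 for the two intervals.
With no interference, expected double-crossover frequency = 0.210 × 0.230 = 0.04830.
Expected number = 0.04830 × 800 = 38.64 ≈ 39.

39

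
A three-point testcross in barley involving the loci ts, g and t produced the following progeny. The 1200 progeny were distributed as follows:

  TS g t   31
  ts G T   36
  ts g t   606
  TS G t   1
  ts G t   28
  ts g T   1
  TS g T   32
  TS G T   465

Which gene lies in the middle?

The two most frequent reciprocal classes, TS G T and ts g t, are the parental types, so the F1 was TS G T / ts g t.
The two rarest classes, TS G t and ts g T, are the double crossovers. Comparing them with the parentals, only the t allele has switched, so t is the middle locus and the order is ts – t – g.

t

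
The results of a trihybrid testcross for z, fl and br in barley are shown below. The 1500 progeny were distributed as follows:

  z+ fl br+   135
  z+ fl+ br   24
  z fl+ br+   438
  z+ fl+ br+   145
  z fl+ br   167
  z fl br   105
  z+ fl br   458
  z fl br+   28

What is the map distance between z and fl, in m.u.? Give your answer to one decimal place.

The two most frequent reciprocal classes, z+ fl br and z fl+ br+, are the parental types, so the F1 was z+ fl br / z fl+ br+.
The two rarest classes, z+ fl+ br and z fl br+, are the double crossovers. Comparing them with the parentals, only the fl allele has switched, so fl is the middle locus and the order is br – fl – z.
Crossovers in the fl–z interval produce the single-crossover classes z fl br and z+ fl+ br+ (105 + 145 = 250) plus the double crossovers (52).
RF(fl–z) = (250 + 52) / 1500 = 302/1500 = 0.2013 → 20.1 m.u.

20.1 m.u.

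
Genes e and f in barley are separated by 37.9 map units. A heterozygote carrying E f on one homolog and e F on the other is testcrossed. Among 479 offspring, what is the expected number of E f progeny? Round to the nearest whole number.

149

A map distance of 37.9 map units corresponds to a recombination frequency of 0.379.
The F1 is E f / e F, so E f is a parental gamete class with expected frequency (1 − r)/2 = 0.621/2 = 0.3105.
Expected number = 0.3105 × 479 = 148.73 ≈ 149.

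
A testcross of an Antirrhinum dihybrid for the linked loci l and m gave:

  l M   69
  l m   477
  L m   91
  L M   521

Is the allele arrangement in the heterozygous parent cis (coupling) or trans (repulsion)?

The two most frequent classes are L M (521) and l m (477); these are the parental (non-recombinant) types.
So the F1 carried L M on one chromosome and l m on the other — the recessive alleles are on the same chromosome (cis / coupling).

cis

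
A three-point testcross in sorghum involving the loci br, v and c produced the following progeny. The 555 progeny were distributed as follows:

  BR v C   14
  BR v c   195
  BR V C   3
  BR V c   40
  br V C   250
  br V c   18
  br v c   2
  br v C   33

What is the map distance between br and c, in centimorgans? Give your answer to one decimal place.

6.7 centimorgans

The two most frequent reciprocal classes, br V C and BR v c, are the parental types, so the F1 was br V C / BR v c.
The two rarest classes, BR V C and br v c, are the double crossovers. Comparing them with the parentals, only the br allele has switched, so br is the middle locus and the order is c – br – v.
Crossovers in the c–br interval produce the single-crossover classes br V c and BR v C (18 + 14 = 32) plus the double crossovers (5).
RF(c–br) = (32 + 5) / 555 = 37/555 = 0.0667 → 6.7 centimorgans.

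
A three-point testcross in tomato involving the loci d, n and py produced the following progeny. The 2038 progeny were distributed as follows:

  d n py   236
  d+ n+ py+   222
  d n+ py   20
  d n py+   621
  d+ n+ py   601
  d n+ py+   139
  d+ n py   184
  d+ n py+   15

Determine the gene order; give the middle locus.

The two most frequent reciprocal classes, d+ n+ py and d n py+, are the parental types, so the F1 was d+ n+ py / d n py+.
The two rarest classes, d n+ py and d+ n py+, are the double crossovers. Comparing them with the parentals, only the d allele has switched, so d is the middle locus and the order is n – d – py.

d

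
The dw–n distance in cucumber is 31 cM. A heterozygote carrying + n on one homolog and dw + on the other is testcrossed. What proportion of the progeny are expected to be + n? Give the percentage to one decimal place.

34.5%

A map distance of 31 cM corresponds to a recombination frequency of 0.310.
The F1 is + n / dw +, so + n is a parental gamete class with expected frequency (1 − r)/2 = 0.690/2 = 0.3450.
That is 0.3450 = 34.5% of the progeny.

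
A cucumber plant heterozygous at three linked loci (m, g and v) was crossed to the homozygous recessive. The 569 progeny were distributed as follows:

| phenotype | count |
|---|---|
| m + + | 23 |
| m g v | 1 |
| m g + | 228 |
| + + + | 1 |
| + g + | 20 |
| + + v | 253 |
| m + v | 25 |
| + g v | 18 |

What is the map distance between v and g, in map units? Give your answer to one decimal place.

7.6 map units

The two most frequent reciprocal classes, m g + and + + v, are the parental types, so the F1 was m g + / + + v.
The two rarest classes, m g v and + + +, are the double crossovers. Comparing them with the parentals, only the v allele has switched, so v is the middle locus and the order is g – v – m.
Crossovers in the g–v interval produce the single-crossover classes m + + and + g v (23 + 18 = 41) plus the double crossovers (2).
RF(g–v) = (41 + 2) / 569 = 43/569 = 0.0756 → 7.6 map units.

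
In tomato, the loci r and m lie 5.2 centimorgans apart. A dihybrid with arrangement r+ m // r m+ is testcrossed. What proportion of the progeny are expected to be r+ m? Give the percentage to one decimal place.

A map distance of 5.2 centimorgans corresponds to a recombination frequency of 0.052.
The F1 is r+ m / r m+, so r+ m is a parental gamete class with expected frequency (1 − r)/2 = 0.948/2 = 0.4740.
That is 0.4740 = 47.4% of the progeny.

47.4%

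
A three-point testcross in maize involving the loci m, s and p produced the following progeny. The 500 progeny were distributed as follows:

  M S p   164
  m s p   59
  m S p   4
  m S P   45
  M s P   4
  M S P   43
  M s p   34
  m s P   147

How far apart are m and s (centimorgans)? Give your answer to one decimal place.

17.4 centimorgans

The two most frequent reciprocal classes, M S p and m s P, are the parental types, so the F1 was M S p / m s P.
The two rarest classes, m S p and M s P, are the double crossovers. Comparing them with the parentals, only the m allele has switched, so m is the middle locus and the order is p – m – s.
Crossovers in the m–s interval produce the single-crossover classes M s p and m S P (34 + 45 = 79) plus the double crossovers (8).
RF(m–s) = (79 + 8) / 500 = 87/500 = 0.1740 → 17.4 centimorgans.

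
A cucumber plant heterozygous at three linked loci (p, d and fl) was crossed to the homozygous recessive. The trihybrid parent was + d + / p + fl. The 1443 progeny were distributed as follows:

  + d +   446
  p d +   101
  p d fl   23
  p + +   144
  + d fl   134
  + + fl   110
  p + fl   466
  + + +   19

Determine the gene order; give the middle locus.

d

The two rarest classes, + + + and p d fl, are the double crossovers. Comparing them with the parentals, only the d allele has switched, so d is the middle locus and the order is p – d – fl.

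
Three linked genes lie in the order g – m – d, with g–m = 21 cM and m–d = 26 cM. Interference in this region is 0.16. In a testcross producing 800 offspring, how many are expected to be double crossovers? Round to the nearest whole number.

Map distances give recombination frequencies of 0.210 and 0.260 for the two intervals.
With interference 0.16 (so coincidence = 0.84), expected double-crossover frequency = 0.210 × 0.260 × 0.84 = 0.04586.
Expected number = 0.04586 × 800 = 36.69 ≈ 37.

37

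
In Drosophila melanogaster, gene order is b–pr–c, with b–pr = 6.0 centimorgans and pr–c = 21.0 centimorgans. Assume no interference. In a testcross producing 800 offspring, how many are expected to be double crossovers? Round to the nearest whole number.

Map distances give recombination frequencies of 0.060 and 0.210 for the two intervals.
With no interference, expected double-crossover frequency = 0.060 × 0.210 = 0.01260.
Expected number = 0.01260 × 800 = 10.08 ≈ 10.

10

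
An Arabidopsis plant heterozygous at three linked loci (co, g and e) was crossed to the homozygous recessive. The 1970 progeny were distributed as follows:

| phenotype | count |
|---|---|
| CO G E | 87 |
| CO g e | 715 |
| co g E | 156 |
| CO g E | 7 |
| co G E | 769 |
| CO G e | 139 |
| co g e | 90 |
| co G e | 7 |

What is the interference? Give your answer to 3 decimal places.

0.533

The two most frequent reciprocal classes, co G E and CO g e, are the parental types, so the F1 was co G E / CO g e.
The two rarest classes, co G e and CO g E, are the double crossovers. Comparing them with the parentals, only the e allele has switched, so e is the middle locus and the order is co – e – g.
co–e: (177 + 14)/1970 = 0.0970; e–g: (295 + 14)/1970 = 0.1569.
Expected DCO frequency = 0.0970 × 0.1569 ≈ 0.01522; observed = 14/1970 ≈ 0.00711.
Coefficient of coincidence = 0.00711/0.01522 ≈ 0.467; interference = 1 − 0.467 = 0.533.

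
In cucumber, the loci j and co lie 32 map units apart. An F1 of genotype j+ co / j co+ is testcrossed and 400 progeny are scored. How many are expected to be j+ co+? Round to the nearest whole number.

64

A map distance of 32 map units corresponds to a recombination frequency of 0.320.
The F1 is j+ co / j co+, so j+ co+ is a recombinant gamete class with expected frequency r/2 = 0.320/2 = 0.1600.
Expected number = 0.1600 × 400 = 64.00 ≈ 64.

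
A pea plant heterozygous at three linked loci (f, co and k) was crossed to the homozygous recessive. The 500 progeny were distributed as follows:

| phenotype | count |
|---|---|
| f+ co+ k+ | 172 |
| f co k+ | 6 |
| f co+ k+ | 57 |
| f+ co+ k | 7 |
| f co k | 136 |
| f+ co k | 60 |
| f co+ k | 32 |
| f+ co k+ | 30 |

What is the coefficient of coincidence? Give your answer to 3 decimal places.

The two most frequent reciprocal classes, f co k and f+ co+ k+, are the parental types, so the F1 was f co k / f+ co+ k+.
The two rarest classes, f co k+ and f+ co+ k, are the double crossovers. Comparing them with the parentals, only the k allele has switched, so k is the middle locus and the order is co – k – f.
co–k: (62 + 13)/500 = 0.1500; k–f: (117 + 13)/500 = 0.2600.
Expected DCO frequency = 0.1500 × 0.2600 ≈ 0.03900; observed = 13/500 ≈ 0.02600.
Coefficient of coincidence = 0.02600/0.03900 ≈ 0.667.

0.667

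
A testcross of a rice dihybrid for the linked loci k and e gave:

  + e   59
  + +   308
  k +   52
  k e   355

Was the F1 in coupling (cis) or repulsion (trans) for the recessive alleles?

The two most frequent classes are + + (308) and k e (355); these are the parental (non-recombinant) types.
So the F1 carried + + on one chromosome and k e on the other — the recessive alleles are on the same chromosome (cis / coupling).

cis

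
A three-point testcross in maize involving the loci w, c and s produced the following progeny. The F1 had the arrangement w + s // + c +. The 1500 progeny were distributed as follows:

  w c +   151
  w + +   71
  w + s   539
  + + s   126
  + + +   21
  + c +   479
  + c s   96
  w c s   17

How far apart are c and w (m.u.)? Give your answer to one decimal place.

21.0 m.u.

The two rarest classes, w c s and + + +, are the double crossovers. Comparing them with the parentals, only the c allele has switched, so c is the middle locus and the order is s – c – w.
Crossovers in the c–w interval produce the single-crossover classes + + s and w c + (126 + 151 = 277) plus the double crossovers (38).
RF(c–w) = (277 + 38) / 1500 = 315/1500 = 0.2100 → 21.0 m.u.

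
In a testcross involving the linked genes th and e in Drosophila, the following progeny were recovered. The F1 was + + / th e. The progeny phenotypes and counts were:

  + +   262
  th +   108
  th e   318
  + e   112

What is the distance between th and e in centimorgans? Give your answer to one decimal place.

The recombinant classes are + e and th +: 112 + 108 = 220.
Recombination frequency = 220/800 = 0.2750 ≈ 27.5%, i.e. 27.5 centimorgans.

27.5 centimorgans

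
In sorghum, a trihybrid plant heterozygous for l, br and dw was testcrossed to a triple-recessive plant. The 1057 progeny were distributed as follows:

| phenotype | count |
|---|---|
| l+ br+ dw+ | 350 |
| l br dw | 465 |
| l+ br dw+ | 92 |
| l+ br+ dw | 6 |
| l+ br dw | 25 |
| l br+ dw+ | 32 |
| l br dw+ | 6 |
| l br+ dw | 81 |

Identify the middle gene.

The two most frequent reciprocal classes, l+ br+ dw+ and l br dw, are the parental types, so the F1 was l+ br+ dw+ / l br dw.
The two rarest classes, l+ br+ dw and l br dw+, are the double crossovers. Comparing them with the parentals, only the dw allele has switched, so dw is the middle locus and the order is l – dw – br.

dw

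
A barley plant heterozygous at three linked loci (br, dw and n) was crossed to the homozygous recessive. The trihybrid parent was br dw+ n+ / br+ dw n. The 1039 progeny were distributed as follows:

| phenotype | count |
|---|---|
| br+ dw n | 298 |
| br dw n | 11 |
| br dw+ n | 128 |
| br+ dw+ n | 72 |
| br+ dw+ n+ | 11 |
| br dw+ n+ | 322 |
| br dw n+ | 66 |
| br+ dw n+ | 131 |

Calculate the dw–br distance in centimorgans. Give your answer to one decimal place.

The two rarest classes, br+ dw+ n+ and br dw n, are the double crossovers. Comparing them with the parentals, only the br allele has switched, so br is the middle locus and the order is dw – br – n.
Crossovers in the dw–br interval produce the single-crossover classes br dw n+ and br+ dw+ n (66 + 72 = 138) plus the double crossovers (22).
RF(dw–br) = (138 + 22) / 1039 = 160/1039 = 0.1540 → 15.4 centimorgans.

15.4 centimorgans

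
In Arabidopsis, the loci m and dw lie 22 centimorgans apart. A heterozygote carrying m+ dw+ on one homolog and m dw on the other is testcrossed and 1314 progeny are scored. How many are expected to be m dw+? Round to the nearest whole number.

A map distance of 22 centimorgans corresponds to a recombination frequency of 0.220.
The F1 is m+ dw+ / m dw, so m dw+ is a recombinant gamete class with expected frequency r/2 = 0.220/2 = 0.1100.
Expected number = 0.1100 × 1314 = 144.54 ≈ 145.

145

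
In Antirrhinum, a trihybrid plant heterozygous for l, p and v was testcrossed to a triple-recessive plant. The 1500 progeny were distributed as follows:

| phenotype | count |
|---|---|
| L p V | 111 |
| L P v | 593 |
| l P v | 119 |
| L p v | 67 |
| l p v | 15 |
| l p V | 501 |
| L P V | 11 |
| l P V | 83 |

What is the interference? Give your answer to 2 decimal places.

The two most frequent reciprocal classes, L P v and l p V, are the parental types, so the F1 was L P v / l p V.
The two rarest classes, L P V and l p v, are the double crossovers. Comparing them with the parentals, only the v allele has switched, so v is the middle locus and the order is p – v – l.
p–v: (150 + 26)/1500 = 0.1173; v–l: (230 + 26)/1500 = 0.1707.
Expected DCO frequency = 0.1173 × 0.1707 ≈ 0.02002; observed = 26/1500 ≈ 0.01733.
Coefficient of coincidence = 0.01733/0.02002 ≈ 0.87; interference = 1 − 0.87 = 0.13.

0.13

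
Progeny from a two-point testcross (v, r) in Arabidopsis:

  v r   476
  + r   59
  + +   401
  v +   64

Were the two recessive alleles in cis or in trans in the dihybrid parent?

The two most frequent classes are + + (401) and v r (476); these are the parental (non-recombinant) types.
So the F1 carried + + on one chromosome and v r on the other — the recessive alleles are on the same chromosome (cis / coupling).

cis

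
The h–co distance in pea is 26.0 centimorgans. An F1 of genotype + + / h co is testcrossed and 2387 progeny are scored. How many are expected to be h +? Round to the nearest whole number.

310

A map distance of 26.0 centimorgans corresponds to a recombination frequency of 0.260.
The F1 is + + / h co, so h + is a recombinant gamete class with expected frequency r/2 = 0.260/2 = 0.1300.
Expected number = 0.1300 × 2387 = 310.31 ≈ 310.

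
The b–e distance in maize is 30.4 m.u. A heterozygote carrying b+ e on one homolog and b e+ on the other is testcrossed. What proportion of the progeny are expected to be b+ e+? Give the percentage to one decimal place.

15.2%

A map distance of 30.4 m.u. corresponds to a recombination frequency of 0.304.
The F1 is b+ e / b e+, so b+ e+ is a recombinant gamete class with expected frequency r/2 = 0.304/2 = 0.1520.
That is 0.1520 = 15.2% of the progeny.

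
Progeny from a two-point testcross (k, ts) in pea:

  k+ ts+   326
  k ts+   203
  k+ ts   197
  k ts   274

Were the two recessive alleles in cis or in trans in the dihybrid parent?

The two most frequent classes are k+ ts+ (326) and k ts (274); these are the parental (non-recombinant) types.
So the F1 carried k+ ts+ on one chromosome and k ts on the other — the recessive alleles are on the same chromosome (cis / coupling).

cis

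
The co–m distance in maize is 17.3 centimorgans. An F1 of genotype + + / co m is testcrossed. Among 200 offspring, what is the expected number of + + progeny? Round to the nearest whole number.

83

A map distance of 17.3 centimorgans corresponds to a recombination frequency of 0.173.
The F1 is + + / co m, so + + is a parental gamete class with expected frequency (1 − r)/2 = 0.827/2 = 0.4135.
Expected number = 0.4135 × 200 = 82.70 ≈ 83.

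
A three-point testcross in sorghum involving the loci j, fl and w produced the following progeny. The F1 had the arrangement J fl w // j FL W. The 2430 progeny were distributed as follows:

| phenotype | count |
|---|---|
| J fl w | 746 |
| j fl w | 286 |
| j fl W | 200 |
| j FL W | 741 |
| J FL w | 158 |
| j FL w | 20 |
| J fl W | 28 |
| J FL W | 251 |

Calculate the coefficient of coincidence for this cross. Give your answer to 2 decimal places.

0.49

The two rarest classes, J fl W and j FL w, are the double crossovers. Comparing them with the parentals, only the w allele has switched, so w is the middle locus and the order is fl – w – j.
fl–w: (358 + 48)/2430 = 0.1671; w–j: (537 + 48)/2430 = 0.2407.
Expected DCO frequency = 0.1671 × 0.2407 ≈ 0.04022; observed = 48/2430 ≈ 0.01975.
Coefficient of coincidence = 0.01975/0.04022 ≈ 0.49.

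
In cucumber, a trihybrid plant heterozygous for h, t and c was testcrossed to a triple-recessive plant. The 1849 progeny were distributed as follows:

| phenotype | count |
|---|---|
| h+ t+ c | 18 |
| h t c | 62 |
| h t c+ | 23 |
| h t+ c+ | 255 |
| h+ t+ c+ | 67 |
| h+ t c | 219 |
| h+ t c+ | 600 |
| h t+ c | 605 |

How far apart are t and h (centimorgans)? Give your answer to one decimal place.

9.2 centimorgans

The two most frequent reciprocal classes, h+ t c+ and h t+ c, are the parental types, so the F1 was h+ t c+ / h t+ c.
The two rarest classes, h t c+ and h+ t+ c, are the double crossovers. Comparing them with the parentals, only the h allele has switched, so h is the middle locus and the order is t – h – c.
Crossovers in the t–h interval produce the single-crossover classes h+ t+ c+ and h t c (67 + 62 = 129) plus the double crossovers (41).
RF(t–h) = (129 + 41) / 1849 = 170/1849 = 0.0919 → 9.2 centimorgans.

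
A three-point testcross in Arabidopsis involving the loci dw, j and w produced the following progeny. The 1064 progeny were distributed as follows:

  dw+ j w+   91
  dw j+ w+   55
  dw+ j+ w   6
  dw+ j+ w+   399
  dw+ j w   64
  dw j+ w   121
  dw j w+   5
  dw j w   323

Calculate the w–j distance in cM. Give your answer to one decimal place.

21.0 cM

The two most frequent reciprocal classes, dw j w and dw+ j+ w+, are the parental types, so the F1 was dw j w / dw+ j+ w+.
The two rarest classes, dw j w+ and dw+ j+ w, are the double crossovers. Comparing them with the parentals, only the w allele has switched, so w is the middle locus and the order is j – w – dw.
Crossovers in the j–w interval produce the single-crossover classes dw j+ w and dw+ j w+ (121 + 91 = 212) plus the double crossovers (11).
RF(j–w) = (212 + 11) / 1064 = 223/1064 = 0.2096 → 21.0 cM.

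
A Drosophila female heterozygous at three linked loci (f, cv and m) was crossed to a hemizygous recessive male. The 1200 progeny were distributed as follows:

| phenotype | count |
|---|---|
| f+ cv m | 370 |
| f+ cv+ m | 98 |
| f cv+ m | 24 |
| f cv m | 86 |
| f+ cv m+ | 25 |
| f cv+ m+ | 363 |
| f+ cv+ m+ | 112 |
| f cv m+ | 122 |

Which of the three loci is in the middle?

m

The two most frequent reciprocal classes, f+ cv m and f cv+ m+, are the parental types, so the F1 was f+ cv m / f cv+ m+.
The two rarest classes, f+ cv m+ and f cv+ m, are the double crossovers. Comparing them with the parentals, only the m allele has switched, so m is the middle locus and the order is cv – m – f.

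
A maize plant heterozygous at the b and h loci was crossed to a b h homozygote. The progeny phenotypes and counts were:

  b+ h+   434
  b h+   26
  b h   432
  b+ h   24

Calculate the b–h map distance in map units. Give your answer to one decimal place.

The two most frequent classes, b+ h+ (434) and b h (432), are the parental types, so the F1 was b+ h+ / b h.
The recombinant classes are b+ h and b h+: 24 + 26 = 50.
Recombination frequency = 50/916 = 0.0546 ≈ 5.5%, i.e. 5.5 map units.

5.5 map units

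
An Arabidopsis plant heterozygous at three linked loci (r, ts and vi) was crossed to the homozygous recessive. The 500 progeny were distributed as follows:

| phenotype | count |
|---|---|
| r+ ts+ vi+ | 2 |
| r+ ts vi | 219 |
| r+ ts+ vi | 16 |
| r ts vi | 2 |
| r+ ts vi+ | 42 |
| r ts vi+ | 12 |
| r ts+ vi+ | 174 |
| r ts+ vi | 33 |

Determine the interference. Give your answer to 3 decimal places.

0.209

The two most frequent reciprocal classes, r+ ts vi and r ts+ vi+, are the parental types, so the F1 was r+ ts vi / r ts+ vi+.
The two rarest classes, r ts vi and r+ ts+ vi+, are the double crossovers. Comparing them with the parentals, only the r allele has switched, so r is the middle locus and the order is ts – r – vi.
ts–r: (28 + 4)/500 = 0.0640; r–vi: (75 + 4)/500 = 0.1580.
Expected DCO frequency = 0.0640 × 0.1580 ≈ 0.01011; observed = 4/500 ≈ 0.00800.
Coefficient of coincidence = 0.00800/0.01011 ≈ 0.791; interference = 1 − 0.791 = 0.209.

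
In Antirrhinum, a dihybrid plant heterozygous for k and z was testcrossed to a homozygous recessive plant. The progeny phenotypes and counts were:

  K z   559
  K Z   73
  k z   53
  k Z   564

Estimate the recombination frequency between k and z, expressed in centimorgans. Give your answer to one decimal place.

The two most frequent classes, K z (559) and k Z (564), are the parental types, so the F1 was K z / k Z.
The recombinant classes are K Z and k z: 73 + 53 = 126.
Recombination frequency = 126/1249 = 0.1009 ≈ 10.1%, i.e. 10.1 centimorgans.

10.1 centimorgans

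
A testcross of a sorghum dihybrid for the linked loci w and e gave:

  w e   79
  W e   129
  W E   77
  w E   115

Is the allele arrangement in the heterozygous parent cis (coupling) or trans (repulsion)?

The two most frequent classes are W e (129) and w E (115); these are the parental (non-recombinant) types.
So the F1 carried W e on one chromosome and w E on the other — the recessive alleles are on opposite chromosomes (trans / repulsion).

trans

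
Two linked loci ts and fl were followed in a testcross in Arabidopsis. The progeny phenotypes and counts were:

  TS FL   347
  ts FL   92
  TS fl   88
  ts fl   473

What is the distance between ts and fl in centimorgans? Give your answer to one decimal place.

The two most frequent classes, TS FL (347) and ts fl (473), are the parental types, so the F1 was TS FL / ts fl.
The recombinant classes are TS fl and ts FL: 88 + 92 = 180.
Recombination frequency = 180/1000 = 0.1800 ≈ 18.0%, i.e. 18.0 centimorgans.

18.0 centimorgans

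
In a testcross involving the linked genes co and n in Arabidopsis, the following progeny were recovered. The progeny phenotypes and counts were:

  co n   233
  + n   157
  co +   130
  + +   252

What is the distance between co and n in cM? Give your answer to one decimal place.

The two most frequent classes, + + (252) and co n (233), are the parental types, so the F1 was + + / co n.
The recombinant classes are + n and co +: 157 + 130 = 287.
Recombination frequency = 287/772 = 0.3718 ≈ 37.2%, i.e. 37.2 cM.

37.2 cM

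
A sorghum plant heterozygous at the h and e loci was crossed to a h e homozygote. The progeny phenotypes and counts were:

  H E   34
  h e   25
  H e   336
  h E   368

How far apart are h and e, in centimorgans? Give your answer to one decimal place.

The two most frequent classes, H e (336) and h E (368), are the parental types, so the F1 was H e / h E.
The recombinant classes are H E and h e: 34 + 25 = 59.
Recombination frequency = 59/763 = 0.0773 ≈ 7.7%, i.e. 7.7 centimorgans.

7.7 centimorgans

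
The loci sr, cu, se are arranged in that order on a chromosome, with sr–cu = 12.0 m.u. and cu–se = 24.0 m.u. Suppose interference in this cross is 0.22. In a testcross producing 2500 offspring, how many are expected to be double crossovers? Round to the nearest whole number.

56

Map distances give recombination frequencies of 0.120 and 0.240 for the two intervals.
With interference 0.22 (so coincidence = 0.78), expected double-crossover frequency = 0.120 × 0.240 × 0.78 = 0.02246.
Expected number = 0.02246 × 2500 = 56.16 ≈ 56.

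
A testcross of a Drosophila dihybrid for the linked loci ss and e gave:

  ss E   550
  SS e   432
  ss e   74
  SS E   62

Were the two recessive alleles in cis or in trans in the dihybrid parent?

trans

The two most frequent classes are SS e (432) and ss E (550); these are the parental (non-recombinant) types.
So the F1 carried SS e on one chromosome and ss E on the other — the recessive alleles are on opposite chromosomes (trans / repulsion).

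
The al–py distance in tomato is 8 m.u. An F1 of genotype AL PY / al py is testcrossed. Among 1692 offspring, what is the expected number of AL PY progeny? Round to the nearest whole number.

778

A map distance of 8 m.u. corresponds to a recombination frequency of 0.080.
The F1 is AL PY / al py, so AL PY is a parental gamete class with expected frequency (1 − r)/2 = 0.920/2 = 0.4600.
Expected number = 0.4600 × 1692 = 778.32 ≈ 778.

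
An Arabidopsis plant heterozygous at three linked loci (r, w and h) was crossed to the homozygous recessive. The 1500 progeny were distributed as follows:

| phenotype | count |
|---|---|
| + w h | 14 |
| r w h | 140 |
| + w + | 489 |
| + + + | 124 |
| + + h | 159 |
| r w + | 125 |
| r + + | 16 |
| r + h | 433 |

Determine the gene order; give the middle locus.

h

The two most frequent reciprocal classes, + w + and r + h, are the parental types, so the F1 was + w + / r + h.
The two rarest classes, + w h and r + +, are the double crossovers. Comparing them with the parentals, only the h allele has switched, so h is the middle locus and the order is r – h – w.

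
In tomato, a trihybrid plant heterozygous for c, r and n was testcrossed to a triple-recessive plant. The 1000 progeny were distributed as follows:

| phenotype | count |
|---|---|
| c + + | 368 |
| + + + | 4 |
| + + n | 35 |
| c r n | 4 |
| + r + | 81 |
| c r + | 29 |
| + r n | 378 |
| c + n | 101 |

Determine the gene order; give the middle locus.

c

The two most frequent reciprocal classes, + r n and c + +, are the parental types, so the F1 was + r n / c + +.
The two rarest classes, c r n and + + +, are the double crossovers. Comparing them with the parentals, only the c allele has switched, so c is the middle locus and the order is n – c – r.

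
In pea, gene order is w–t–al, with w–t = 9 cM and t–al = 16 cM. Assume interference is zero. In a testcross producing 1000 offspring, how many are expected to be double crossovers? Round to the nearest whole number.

Map distances give recombination frequencies of 0.090 and 0.160 for the two intervals.
With no interference, expected double-crossover frequency = 0.090 × 0.160 = 0.01440.
Expected number = 0.01440 × 1000 = 14.40 ≈ 14.

14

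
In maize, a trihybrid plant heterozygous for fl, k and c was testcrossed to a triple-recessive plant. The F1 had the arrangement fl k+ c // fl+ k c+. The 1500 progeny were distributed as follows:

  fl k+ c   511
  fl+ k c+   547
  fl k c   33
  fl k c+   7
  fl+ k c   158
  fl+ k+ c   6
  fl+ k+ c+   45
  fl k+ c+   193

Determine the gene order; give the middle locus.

fl

The two rarest classes, fl+ k+ c and fl k c+, are the double crossovers. Comparing them with the parentals, only the fl allele has switched, so fl is the middle locus and the order is k – fl – c.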